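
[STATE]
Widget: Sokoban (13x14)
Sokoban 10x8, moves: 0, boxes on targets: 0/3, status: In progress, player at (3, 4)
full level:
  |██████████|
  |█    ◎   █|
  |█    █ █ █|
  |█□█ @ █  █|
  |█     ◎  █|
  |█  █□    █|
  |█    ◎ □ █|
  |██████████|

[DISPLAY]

██████████   
█    ◎   █   
█    █ █ █   
█□█ @ █  █   
█     ◎  █   
█  █□    █   
█    ◎ □ █   
██████████   
Moves: 0  0/3
             
             
             
             
             


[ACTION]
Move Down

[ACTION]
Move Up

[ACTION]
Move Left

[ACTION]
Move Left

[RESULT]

██████████   
█    ◎   █   
█    █ █ █   
█□█@  █  █   
█     ◎  █   
█  █□    █   
█    ◎ □ █   
██████████   
Moves: 3  0/3
             
             
             
             
             


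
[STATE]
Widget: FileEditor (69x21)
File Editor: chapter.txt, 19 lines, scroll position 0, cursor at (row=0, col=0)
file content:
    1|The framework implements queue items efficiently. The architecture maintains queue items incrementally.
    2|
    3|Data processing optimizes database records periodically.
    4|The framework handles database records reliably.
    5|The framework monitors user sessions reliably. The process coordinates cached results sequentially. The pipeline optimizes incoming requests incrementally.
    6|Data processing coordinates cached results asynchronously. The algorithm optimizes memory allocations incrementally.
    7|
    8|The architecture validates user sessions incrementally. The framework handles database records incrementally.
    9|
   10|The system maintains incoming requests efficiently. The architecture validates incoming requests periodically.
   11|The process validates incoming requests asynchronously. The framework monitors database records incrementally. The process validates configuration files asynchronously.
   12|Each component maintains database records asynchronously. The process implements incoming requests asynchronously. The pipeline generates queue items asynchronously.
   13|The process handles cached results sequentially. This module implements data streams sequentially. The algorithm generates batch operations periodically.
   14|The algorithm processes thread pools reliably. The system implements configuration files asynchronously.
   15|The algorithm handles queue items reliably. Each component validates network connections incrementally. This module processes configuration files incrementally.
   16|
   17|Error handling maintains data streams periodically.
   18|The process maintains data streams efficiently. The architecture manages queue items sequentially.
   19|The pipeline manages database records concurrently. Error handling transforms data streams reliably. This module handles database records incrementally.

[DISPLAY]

█he framework implements queue items efficiently. The architecture m▲
                                                                    █
Data processing optimizes database records periodically.            ░
The framework handles database records reliably.                    ░
The framework monitors user sessions reliably. The process coordinat░
Data processing coordinates cached results asynchronously. The algor░
                                                                    ░
The architecture validates user sessions incrementally. The framewor░
                                                                    ░
The system maintains incoming requests efficiently. The architecture░
The process validates incoming requests asynchronously. The framewor░
Each component maintains database records asynchronously. The proces░
The process handles cached results sequentially. This module impleme░
The algorithm processes thread pools reliably. The system implements░
The algorithm handles queue items reliably. Each component validates░
                                                                    ░
Error handling maintains data streams periodically.                 ░
The process maintains data streams efficiently. The architecture man░
The pipeline manages database records concurrently. Error handling t░
                                                                    ░
                                                                    ▼


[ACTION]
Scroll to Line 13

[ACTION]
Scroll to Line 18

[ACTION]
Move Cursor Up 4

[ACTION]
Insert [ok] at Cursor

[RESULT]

ok█he framework implements queue items efficiently. The architecture▲
                                                                    █
Data processing optimizes database records periodically.            ░
The framework handles database records reliably.                    ░
The framework monitors user sessions reliably. The process coordinat░
Data processing coordinates cached results asynchronously. The algor░
                                                                    ░
The architecture validates user sessions incrementally. The framewor░
                                                                    ░
The system maintains incoming requests efficiently. The architecture░
The process validates incoming requests asynchronously. The framewor░
Each component maintains database records asynchronously. The proces░
The process handles cached results sequentially. This module impleme░
The algorithm processes thread pools reliably. The system implements░
The algorithm handles queue items reliably. Each component validates░
                                                                    ░
Error handling maintains data streams periodically.                 ░
The process maintains data streams efficiently. The architecture man░
The pipeline manages database records concurrently. Error handling t░
                                                                    ░
                                                                    ▼


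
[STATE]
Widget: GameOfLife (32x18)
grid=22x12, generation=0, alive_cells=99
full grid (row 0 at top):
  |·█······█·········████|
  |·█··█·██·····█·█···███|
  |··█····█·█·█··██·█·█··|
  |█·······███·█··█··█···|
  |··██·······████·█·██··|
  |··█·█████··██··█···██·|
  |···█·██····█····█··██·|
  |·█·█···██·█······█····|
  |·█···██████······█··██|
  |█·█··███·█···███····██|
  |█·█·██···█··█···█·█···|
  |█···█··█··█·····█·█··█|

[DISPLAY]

Gen: 0                          
·█······█·········████          
·█··█·██·····█·█···███          
··█····█·█·█··██·█·█··          
█·······███·█··█··█···          
··██·······████·█·██··          
··█·█████··██··█···██·          
···█·██····█····█··██·          
·█·█···██·█······█····          
·█···██████······█··██          
█·█··███·█···███····██          
█·█·██···█··█···█·█···          
█···█··█··█·····█·█··█          
                                
                                
                                
                                
                                


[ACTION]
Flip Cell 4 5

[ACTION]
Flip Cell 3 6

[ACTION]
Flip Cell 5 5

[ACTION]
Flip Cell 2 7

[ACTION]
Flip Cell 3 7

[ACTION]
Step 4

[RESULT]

Gen: 4                          
·······█·······█······          
·██····█···█···█······          
··██···█····██···███··          
···████·····██········          
···█····█████····██···          
····█·███····█·····██·          
··█···███···█·······█·          
·████·█···············          
█·██·█········█·······          
█···██···█····███████·          
·█····█···████·██·····          
····███··········██·█·          
                                
                                
                                
                                
                                


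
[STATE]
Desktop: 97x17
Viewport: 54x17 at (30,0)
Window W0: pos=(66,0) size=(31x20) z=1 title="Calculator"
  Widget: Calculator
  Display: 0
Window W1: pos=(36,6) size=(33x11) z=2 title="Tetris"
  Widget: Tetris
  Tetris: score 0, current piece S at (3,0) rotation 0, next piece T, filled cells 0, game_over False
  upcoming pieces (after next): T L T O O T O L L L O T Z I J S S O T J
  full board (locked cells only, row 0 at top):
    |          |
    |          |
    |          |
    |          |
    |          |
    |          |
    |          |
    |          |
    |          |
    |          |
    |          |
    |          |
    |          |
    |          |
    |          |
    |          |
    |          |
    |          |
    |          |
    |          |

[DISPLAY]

                                    ┏━━━━━━━━━━━━━━━━━
                                    ┃ Calculator      
                                    ┠─────────────────
                                    ┃                 
                                    ┃┌───┬───┬───┬───┐
                                    ┃│ 7 │ 8 │ 9 │ ÷ │
      ┏━━━━━━━━━━━━━━━━━━━━━━━━━━━━━━━┓──┼───┼───┼───┤
      ┃ Tetris                        ┃4 │ 5 │ 6 │ × │
      ┠───────────────────────────────┨──┼───┼───┼───┤
      ┃          │Next:               ┃1 │ 2 │ 3 │ - │
      ┃          │ ▒                  ┃──┼───┼───┼───┤
      ┃          │▒▒▒                 ┃0 │ . │ = │ + │
      ┃          │                    ┃──┼───┼───┼───┤
      ┃          │                    ┃C │ MC│ MR│ M+│
      ┃          │                    ┃──┴───┴───┴───┘
      ┃          │Score:              ┃               
      ┗━━━━━━━━━━━━━━━━━━━━━━━━━━━━━━━┛               


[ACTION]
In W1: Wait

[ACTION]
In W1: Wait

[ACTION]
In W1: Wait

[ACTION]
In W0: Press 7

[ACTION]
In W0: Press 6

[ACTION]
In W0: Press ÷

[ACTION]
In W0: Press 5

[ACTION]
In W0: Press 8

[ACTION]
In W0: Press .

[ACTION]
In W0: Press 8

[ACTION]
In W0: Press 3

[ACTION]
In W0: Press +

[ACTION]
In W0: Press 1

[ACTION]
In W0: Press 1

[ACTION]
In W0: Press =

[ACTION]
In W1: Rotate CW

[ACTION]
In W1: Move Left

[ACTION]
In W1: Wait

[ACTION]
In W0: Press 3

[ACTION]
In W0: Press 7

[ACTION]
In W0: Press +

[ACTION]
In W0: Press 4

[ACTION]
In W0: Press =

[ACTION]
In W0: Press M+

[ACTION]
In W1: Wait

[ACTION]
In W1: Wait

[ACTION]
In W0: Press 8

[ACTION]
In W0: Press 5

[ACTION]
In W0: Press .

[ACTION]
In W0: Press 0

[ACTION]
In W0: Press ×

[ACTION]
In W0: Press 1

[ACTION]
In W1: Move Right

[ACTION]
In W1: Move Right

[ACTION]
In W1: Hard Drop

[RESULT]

                                    ┏━━━━━━━━━━━━━━━━━
                                    ┃ Calculator      
                                    ┠─────────────────
                                    ┃                 
                                    ┃┌───┬───┬───┬───┐
                                    ┃│ 7 │ 8 │ 9 │ ÷ │
      ┏━━━━━━━━━━━━━━━━━━━━━━━━━━━━━━━┓──┼───┼───┼───┤
      ┃ Tetris                        ┃4 │ 5 │ 6 │ × │
      ┠───────────────────────────────┨──┼───┼───┼───┤
      ┃          │Next:               ┃1 │ 2 │ 3 │ - │
      ┃          │ ▒                  ┃──┼───┼───┼───┤
      ┃          │▒▒▒                 ┃0 │ . │ = │ + │
      ┃          │                    ┃──┼───┼───┼───┤
      ┃    ░     │                    ┃C │ MC│ MR│ M+│
      ┃    ░░    │                    ┃──┴───┴───┴───┘
      ┃     ░    │Score:              ┃               
      ┗━━━━━━━━━━━━━━━━━━━━━━━━━━━━━━━┛               


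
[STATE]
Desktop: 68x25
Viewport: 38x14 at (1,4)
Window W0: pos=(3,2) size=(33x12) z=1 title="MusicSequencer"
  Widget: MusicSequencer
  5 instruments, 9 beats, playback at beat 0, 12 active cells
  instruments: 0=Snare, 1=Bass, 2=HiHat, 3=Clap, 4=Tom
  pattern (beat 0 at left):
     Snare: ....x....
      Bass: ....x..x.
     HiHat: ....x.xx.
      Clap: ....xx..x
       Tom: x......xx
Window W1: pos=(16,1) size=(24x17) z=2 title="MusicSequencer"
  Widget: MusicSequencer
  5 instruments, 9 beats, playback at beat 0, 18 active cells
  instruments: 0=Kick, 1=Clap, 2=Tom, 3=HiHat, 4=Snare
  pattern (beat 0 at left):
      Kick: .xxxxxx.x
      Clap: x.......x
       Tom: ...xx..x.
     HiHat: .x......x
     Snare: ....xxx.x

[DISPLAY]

  ┠────────────┃      ▼12345678       
  ┃      ▼12345┃  Kick·██████·█       
  ┃ Snare····█·┃  Clap█·······█       
  ┃  Bass····█·┃   Tom···██··█·       
  ┃ HiHat····█·┃ HiHat·█······█       
  ┃  Clap····██┃ Snare····███·█       
  ┃   Tom█·····┃                      
  ┃            ┃                      
  ┃            ┃                      
  ┗━━━━━━━━━━━━┃                      
               ┃                      
               ┃                      
               ┃                      
               ┗━━━━━━━━━━━━━━━━━━━━━━


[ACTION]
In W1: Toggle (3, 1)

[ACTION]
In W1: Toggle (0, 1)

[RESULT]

  ┠────────────┃      ▼12345678       
  ┃      ▼12345┃  Kick··█████·█       
  ┃ Snare····█·┃  Clap█·······█       
  ┃  Bass····█·┃   Tom···██··█·       
  ┃ HiHat····█·┃ HiHat········█       
  ┃  Clap····██┃ Snare····███·█       
  ┃   Tom█·····┃                      
  ┃            ┃                      
  ┃            ┃                      
  ┗━━━━━━━━━━━━┃                      
               ┃                      
               ┃                      
               ┃                      
               ┗━━━━━━━━━━━━━━━━━━━━━━


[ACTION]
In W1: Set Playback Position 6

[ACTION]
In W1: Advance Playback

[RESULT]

  ┠────────────┃      0123456▼8       
  ┃      ▼12345┃  Kick··█████·█       
  ┃ Snare····█·┃  Clap█·······█       
  ┃  Bass····█·┃   Tom···██··█·       
  ┃ HiHat····█·┃ HiHat········█       
  ┃  Clap····██┃ Snare····███·█       
  ┃   Tom█·····┃                      
  ┃            ┃                      
  ┃            ┃                      
  ┗━━━━━━━━━━━━┃                      
               ┃                      
               ┃                      
               ┃                      
               ┗━━━━━━━━━━━━━━━━━━━━━━


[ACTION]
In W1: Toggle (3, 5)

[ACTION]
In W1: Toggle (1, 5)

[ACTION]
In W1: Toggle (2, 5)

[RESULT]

  ┠────────────┃      0123456▼8       
  ┃      ▼12345┃  Kick··█████·█       
  ┃ Snare····█·┃  Clap█····█··█       
  ┃  Bass····█·┃   Tom···███·█·       
  ┃ HiHat····█·┃ HiHat·····█··█       
  ┃  Clap····██┃ Snare····███·█       
  ┃   Tom█·····┃                      
  ┃            ┃                      
  ┃            ┃                      
  ┗━━━━━━━━━━━━┃                      
               ┃                      
               ┃                      
               ┃                      
               ┗━━━━━━━━━━━━━━━━━━━━━━


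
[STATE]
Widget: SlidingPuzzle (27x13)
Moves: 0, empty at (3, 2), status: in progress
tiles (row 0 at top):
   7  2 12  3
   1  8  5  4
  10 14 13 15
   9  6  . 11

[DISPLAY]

┌────┬────┬────┬────┐      
│  7 │  2 │ 12 │  3 │      
├────┼────┼────┼────┤      
│  1 │  8 │  5 │  4 │      
├────┼────┼────┼────┤      
│ 10 │ 14 │ 13 │ 15 │      
├────┼────┼────┼────┤      
│  9 │  6 │    │ 11 │      
└────┴────┴────┴────┘      
Moves: 0                   
                           
                           
                           


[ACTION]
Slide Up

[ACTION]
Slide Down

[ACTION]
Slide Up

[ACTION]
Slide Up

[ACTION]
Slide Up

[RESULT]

┌────┬────┬────┬────┐      
│  7 │  2 │ 12 │  3 │      
├────┼────┼────┼────┤      
│  1 │  8 │  5 │  4 │      
├────┼────┼────┼────┤      
│ 10 │ 14 │ 13 │ 15 │      
├────┼────┼────┼────┤      
│  9 │  6 │    │ 11 │      
└────┴────┴────┴────┘      
Moves: 2                   
                           
                           
                           


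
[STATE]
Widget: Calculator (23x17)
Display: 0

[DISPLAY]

                      0
┌───┬───┬───┬───┐      
│ 7 │ 8 │ 9 │ ÷ │      
├───┼───┼───┼───┤      
│ 4 │ 5 │ 6 │ × │      
├───┼───┼───┼───┤      
│ 1 │ 2 │ 3 │ - │      
├───┼───┼───┼───┤      
│ 0 │ . │ = │ + │      
├───┼───┼───┼───┤      
│ C │ MC│ MR│ M+│      
└───┴───┴───┴───┘      
                       
                       
                       
                       
                       


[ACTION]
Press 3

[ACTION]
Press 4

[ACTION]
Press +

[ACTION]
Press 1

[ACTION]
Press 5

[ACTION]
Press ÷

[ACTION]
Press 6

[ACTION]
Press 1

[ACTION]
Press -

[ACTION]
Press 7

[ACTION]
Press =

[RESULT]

           -6.196721312
┌───┬───┬───┬───┐      
│ 7 │ 8 │ 9 │ ÷ │      
├───┼───┼───┼───┤      
│ 4 │ 5 │ 6 │ × │      
├───┼───┼───┼───┤      
│ 1 │ 2 │ 3 │ - │      
├───┼───┼───┼───┤      
│ 0 │ . │ = │ + │      
├───┼───┼───┼───┤      
│ C │ MC│ MR│ M+│      
└───┴───┴───┴───┘      
                       
                       
                       
                       
                       


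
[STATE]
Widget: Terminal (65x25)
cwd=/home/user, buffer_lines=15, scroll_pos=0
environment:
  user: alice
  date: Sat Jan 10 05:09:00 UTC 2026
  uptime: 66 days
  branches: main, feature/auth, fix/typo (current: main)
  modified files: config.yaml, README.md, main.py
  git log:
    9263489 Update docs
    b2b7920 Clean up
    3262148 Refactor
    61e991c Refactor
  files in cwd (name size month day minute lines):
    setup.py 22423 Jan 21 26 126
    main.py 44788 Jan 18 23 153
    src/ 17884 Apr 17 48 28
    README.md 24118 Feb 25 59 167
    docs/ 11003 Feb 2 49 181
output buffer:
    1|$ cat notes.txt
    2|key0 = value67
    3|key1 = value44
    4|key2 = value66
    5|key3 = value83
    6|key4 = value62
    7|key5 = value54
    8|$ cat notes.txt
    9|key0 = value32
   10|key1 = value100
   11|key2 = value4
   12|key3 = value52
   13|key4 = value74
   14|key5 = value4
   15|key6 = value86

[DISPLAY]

$ cat notes.txt                                                  
key0 = value67                                                   
key1 = value44                                                   
key2 = value66                                                   
key3 = value83                                                   
key4 = value62                                                   
key5 = value54                                                   
$ cat notes.txt                                                  
key0 = value32                                                   
key1 = value100                                                  
key2 = value4                                                    
key3 = value52                                                   
key4 = value74                                                   
key5 = value4                                                    
key6 = value86                                                   
$ █                                                              
                                                                 
                                                                 
                                                                 
                                                                 
                                                                 
                                                                 
                                                                 
                                                                 
                                                                 


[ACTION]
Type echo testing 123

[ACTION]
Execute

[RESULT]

$ cat notes.txt                                                  
key0 = value67                                                   
key1 = value44                                                   
key2 = value66                                                   
key3 = value83                                                   
key4 = value62                                                   
key5 = value54                                                   
$ cat notes.txt                                                  
key0 = value32                                                   
key1 = value100                                                  
key2 = value4                                                    
key3 = value52                                                   
key4 = value74                                                   
key5 = value4                                                    
key6 = value86                                                   
$ echo testing 123                                               
testing 123                                                      
$ █                                                              
                                                                 
                                                                 
                                                                 
                                                                 
                                                                 
                                                                 
                                                                 


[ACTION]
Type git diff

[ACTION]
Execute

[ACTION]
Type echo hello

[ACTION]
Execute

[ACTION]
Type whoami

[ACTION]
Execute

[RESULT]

key3 = value83                                                   
key4 = value62                                                   
key5 = value54                                                   
$ cat notes.txt                                                  
key0 = value32                                                   
key1 = value100                                                  
key2 = value4                                                    
key3 = value52                                                   
key4 = value74                                                   
key5 = value4                                                    
key6 = value86                                                   
$ echo testing 123                                               
testing 123                                                      
$ git diff                                                       
diff --git a/main.py b/main.py                                   
--- a/main.py                                                    
+++ b/main.py                                                    
@@ -1,3 +1,4 @@                                                  
+# updated                                                       
 import sys                                                      
$ echo hello                                                     
hello                                                            
$ whoami                                                         
alice                                                            
$ █                                                              


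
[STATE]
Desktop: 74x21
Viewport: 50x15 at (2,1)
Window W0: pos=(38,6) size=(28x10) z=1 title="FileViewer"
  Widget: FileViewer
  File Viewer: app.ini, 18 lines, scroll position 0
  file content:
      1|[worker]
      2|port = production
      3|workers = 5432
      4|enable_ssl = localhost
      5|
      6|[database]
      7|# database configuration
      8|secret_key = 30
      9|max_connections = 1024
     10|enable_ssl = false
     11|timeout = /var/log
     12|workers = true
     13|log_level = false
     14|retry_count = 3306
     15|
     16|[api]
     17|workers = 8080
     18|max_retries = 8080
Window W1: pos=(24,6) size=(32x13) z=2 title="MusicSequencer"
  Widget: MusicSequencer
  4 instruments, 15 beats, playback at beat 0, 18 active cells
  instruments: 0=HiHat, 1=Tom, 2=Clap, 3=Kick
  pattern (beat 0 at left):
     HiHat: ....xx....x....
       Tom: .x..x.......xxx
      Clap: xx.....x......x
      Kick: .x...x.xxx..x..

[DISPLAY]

                                                  
                                                  
                                                  
                                                  
                                                  
                      ┏━━━━━━━━━━━━━━━━━━━━━━━━━━━
                      ┃ MusicSequencer            
                      ┠───────────────────────────
                      ┃      ▼12345678901234      
                      ┃ HiHat····██····█····      
                      ┃   Tom·█··█·······███      
                      ┃  Clap██·····█······█      
                      ┃  Kick·█···█·███··█··      
                      ┃                           
                      ┃                           


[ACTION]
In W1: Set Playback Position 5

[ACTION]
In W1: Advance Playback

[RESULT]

                                                  
                                                  
                                                  
                                                  
                                                  
                      ┏━━━━━━━━━━━━━━━━━━━━━━━━━━━
                      ┃ MusicSequencer            
                      ┠───────────────────────────
                      ┃      012345▼78901234      
                      ┃ HiHat····██····█····      
                      ┃   Tom·█··█·······███      
                      ┃  Clap██·····█······█      
                      ┃  Kick·█···█·███··█··      
                      ┃                           
                      ┃                           


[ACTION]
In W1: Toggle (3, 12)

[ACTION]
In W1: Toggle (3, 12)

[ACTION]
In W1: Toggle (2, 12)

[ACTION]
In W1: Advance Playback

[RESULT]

                                                  
                                                  
                                                  
                                                  
                                                  
                      ┏━━━━━━━━━━━━━━━━━━━━━━━━━━━
                      ┃ MusicSequencer            
                      ┠───────────────────────────
                      ┃      0123456▼8901234      
                      ┃ HiHat····██····█····      
                      ┃   Tom·█··█·······███      
                      ┃  Clap██·····█····█·█      
                      ┃  Kick·█···█·███··█··      
                      ┃                           
                      ┃                           


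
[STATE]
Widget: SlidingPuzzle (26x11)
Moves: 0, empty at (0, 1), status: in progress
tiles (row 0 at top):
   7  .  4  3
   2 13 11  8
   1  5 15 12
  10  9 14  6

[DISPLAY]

┌────┬────┬────┬────┐     
│  7 │    │  4 │  3 │     
├────┼────┼────┼────┤     
│  2 │ 13 │ 11 │  8 │     
├────┼────┼────┼────┤     
│  1 │  5 │ 15 │ 12 │     
├────┼────┼────┼────┤     
│ 10 │  9 │ 14 │  6 │     
└────┴────┴────┴────┘     
Moves: 0                  
                          


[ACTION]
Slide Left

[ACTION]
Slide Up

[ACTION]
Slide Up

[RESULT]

┌────┬────┬────┬────┐     
│  7 │  4 │ 11 │  3 │     
├────┼────┼────┼────┤     
│  2 │ 13 │ 15 │  8 │     
├────┼────┼────┼────┤     
│  1 │  5 │    │ 12 │     
├────┼────┼────┼────┤     
│ 10 │  9 │ 14 │  6 │     
└────┴────┴────┴────┘     
Moves: 3                  
                          


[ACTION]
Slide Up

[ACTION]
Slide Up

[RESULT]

┌────┬────┬────┬────┐     
│  7 │  4 │ 11 │  3 │     
├────┼────┼────┼────┤     
│  2 │ 13 │ 15 │  8 │     
├────┼────┼────┼────┤     
│  1 │  5 │ 14 │ 12 │     
├────┼────┼────┼────┤     
│ 10 │  9 │    │  6 │     
└────┴────┴────┴────┘     
Moves: 4                  
                          


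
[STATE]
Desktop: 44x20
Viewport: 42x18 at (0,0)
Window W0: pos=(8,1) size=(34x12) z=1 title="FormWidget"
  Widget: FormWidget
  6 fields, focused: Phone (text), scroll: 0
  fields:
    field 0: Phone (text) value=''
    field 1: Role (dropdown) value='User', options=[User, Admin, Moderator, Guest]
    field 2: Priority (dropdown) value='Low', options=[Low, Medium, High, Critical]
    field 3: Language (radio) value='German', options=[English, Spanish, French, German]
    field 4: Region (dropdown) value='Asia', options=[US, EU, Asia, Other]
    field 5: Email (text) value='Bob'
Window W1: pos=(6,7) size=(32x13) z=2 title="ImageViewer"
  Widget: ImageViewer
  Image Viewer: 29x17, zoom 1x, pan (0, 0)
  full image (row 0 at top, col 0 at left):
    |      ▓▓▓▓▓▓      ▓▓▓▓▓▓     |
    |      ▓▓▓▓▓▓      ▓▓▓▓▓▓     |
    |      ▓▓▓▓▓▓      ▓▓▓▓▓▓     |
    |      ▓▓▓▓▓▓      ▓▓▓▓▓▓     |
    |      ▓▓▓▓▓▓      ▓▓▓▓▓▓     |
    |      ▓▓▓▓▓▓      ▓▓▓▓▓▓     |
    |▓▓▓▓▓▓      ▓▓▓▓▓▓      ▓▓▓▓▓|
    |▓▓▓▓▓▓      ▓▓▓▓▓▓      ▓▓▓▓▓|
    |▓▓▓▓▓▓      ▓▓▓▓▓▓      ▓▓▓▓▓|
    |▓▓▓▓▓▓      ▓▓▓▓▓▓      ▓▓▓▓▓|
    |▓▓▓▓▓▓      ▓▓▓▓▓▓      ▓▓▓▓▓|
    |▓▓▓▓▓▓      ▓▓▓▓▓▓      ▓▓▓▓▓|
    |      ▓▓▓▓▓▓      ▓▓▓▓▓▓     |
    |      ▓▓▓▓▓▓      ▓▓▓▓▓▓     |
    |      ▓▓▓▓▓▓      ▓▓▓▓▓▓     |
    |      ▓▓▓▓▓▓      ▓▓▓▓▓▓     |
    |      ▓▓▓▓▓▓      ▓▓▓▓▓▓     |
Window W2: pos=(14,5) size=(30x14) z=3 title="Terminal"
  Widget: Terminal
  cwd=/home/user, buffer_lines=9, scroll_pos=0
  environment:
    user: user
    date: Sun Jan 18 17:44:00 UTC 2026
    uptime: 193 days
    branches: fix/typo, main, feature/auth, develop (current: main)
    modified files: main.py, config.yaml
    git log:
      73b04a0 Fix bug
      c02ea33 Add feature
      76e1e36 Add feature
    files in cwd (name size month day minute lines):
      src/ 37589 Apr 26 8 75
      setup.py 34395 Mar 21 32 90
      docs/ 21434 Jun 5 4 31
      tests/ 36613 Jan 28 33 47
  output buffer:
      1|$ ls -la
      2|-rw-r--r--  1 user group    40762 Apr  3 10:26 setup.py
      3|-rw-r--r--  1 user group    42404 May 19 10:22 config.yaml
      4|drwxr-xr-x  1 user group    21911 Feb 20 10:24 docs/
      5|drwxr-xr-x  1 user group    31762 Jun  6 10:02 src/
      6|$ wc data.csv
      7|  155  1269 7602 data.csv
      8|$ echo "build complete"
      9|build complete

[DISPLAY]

                                          
        ┏━━━━━━━━━━━━━━━━━━━━━━━━━━━━━━━━┓
        ┃ FormWidget                     ┃
        ┠────────────────────────────────┨
        ┃> Phone:      [                ]┃
        ┃  Rol┏━━━━━━━━━━━━━━━━━━━━━━━━━━━
        ┃  Pri┃ Terminal                  
      ┏━━━━━━━┠───────────────────────────
      ┃ ImageV┃$ ls -la                   
      ┠───────┃-rw-r--r--  1 user group   
      ┃      ▓┃-rw-r--r--  1 user group   
      ┃      ▓┃drwxr-xr-x  1 user group   
      ┃      ▓┃drwxr-xr-x  1 user group   
      ┃      ▓┃$ wc data.csv              
      ┃      ▓┃  155  1269 7602 data.csv  
      ┃      ▓┃$ echo "build complete"    
      ┃▓▓▓▓▓▓ ┃build complete             
      ┃▓▓▓▓▓▓ ┃$ █                        


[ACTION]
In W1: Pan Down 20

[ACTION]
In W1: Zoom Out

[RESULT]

                                          
        ┏━━━━━━━━━━━━━━━━━━━━━━━━━━━━━━━━┓
        ┃ FormWidget                     ┃
        ┠────────────────────────────────┨
        ┃> Phone:      [                ]┃
        ┃  Rol┏━━━━━━━━━━━━━━━━━━━━━━━━━━━
        ┃  Pri┃ Terminal                  
      ┏━━━━━━━┠───────────────────────────
      ┃ ImageV┃$ ls -la                   
      ┠───────┃-rw-r--r--  1 user group   
      ┃       ┃-rw-r--r--  1 user group   
      ┃       ┃drwxr-xr-x  1 user group   
      ┃       ┃drwxr-xr-x  1 user group   
      ┃       ┃$ wc data.csv              
      ┃       ┃  155  1269 7602 data.csv  
      ┃       ┃$ echo "build complete"    
      ┃       ┃build complete             
      ┃       ┃$ █                        


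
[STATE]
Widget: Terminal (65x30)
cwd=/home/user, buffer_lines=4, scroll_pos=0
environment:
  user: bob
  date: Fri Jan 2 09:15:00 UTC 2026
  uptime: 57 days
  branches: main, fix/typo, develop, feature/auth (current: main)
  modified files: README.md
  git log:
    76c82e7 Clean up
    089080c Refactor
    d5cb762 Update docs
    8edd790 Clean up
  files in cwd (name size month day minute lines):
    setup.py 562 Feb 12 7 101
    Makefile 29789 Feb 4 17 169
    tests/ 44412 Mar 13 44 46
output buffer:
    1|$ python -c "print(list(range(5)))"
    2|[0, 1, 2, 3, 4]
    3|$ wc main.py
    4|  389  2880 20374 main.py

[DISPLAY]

$ python -c "print(list(range(5)))"                              
[0, 1, 2, 3, 4]                                                  
$ wc main.py                                                     
  389  2880 20374 main.py                                        
$ █                                                              
                                                                 
                                                                 
                                                                 
                                                                 
                                                                 
                                                                 
                                                                 
                                                                 
                                                                 
                                                                 
                                                                 
                                                                 
                                                                 
                                                                 
                                                                 
                                                                 
                                                                 
                                                                 
                                                                 
                                                                 
                                                                 
                                                                 
                                                                 
                                                                 
                                                                 


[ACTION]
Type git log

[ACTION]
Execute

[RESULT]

$ python -c "print(list(range(5)))"                              
[0, 1, 2, 3, 4]                                                  
$ wc main.py                                                     
  389  2880 20374 main.py                                        
$ git log                                                        
76c82e7 Clean up                                                 
089080c Refactor                                                 
d5cb762 Update docs                                              
8edd790 Clean up                                                 
$ █                                                              
                                                                 
                                                                 
                                                                 
                                                                 
                                                                 
                                                                 
                                                                 
                                                                 
                                                                 
                                                                 
                                                                 
                                                                 
                                                                 
                                                                 
                                                                 
                                                                 
                                                                 
                                                                 
                                                                 
                                                                 


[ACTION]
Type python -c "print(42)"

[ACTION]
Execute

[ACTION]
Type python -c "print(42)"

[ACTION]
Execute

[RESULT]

$ python -c "print(list(range(5)))"                              
[0, 1, 2, 3, 4]                                                  
$ wc main.py                                                     
  389  2880 20374 main.py                                        
$ git log                                                        
76c82e7 Clean up                                                 
089080c Refactor                                                 
d5cb762 Update docs                                              
8edd790 Clean up                                                 
$ python -c "print(42)"                                          
42                                                               
$ python -c "print(42)"                                          
42                                                               
$ █                                                              
                                                                 
                                                                 
                                                                 
                                                                 
                                                                 
                                                                 
                                                                 
                                                                 
                                                                 
                                                                 
                                                                 
                                                                 
                                                                 
                                                                 
                                                                 
                                                                 
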